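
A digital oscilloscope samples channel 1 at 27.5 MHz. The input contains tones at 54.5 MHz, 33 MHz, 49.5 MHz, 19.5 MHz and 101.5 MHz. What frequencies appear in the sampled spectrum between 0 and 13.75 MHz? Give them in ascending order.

0.5 MHz, 5.5 MHz, 8 MHz, 8.5 MHz

fs/2 = 13.75 MHz.
54.5 MHz mod fs = 27 MHz.
27 MHz > fs/2 = 13.75 MHz, folds to fs − 27 MHz = 0.5 MHz.
33 MHz mod fs = 5.5 MHz.
5.5 MHz ≤ fs/2 = 13.75 MHz, appears at 5.5 MHz.
49.5 MHz mod fs = 22 MHz.
22 MHz > fs/2 = 13.75 MHz, folds to fs − 22 MHz = 5.5 MHz.
19.5 MHz > fs/2 = 13.75 MHz, folds to fs − 19.5 MHz = 8 MHz.
101.5 MHz mod fs = 19 MHz.
19 MHz > fs/2 = 13.75 MHz, folds to fs − 19 MHz = 8.5 MHz.
Distinct values: {0.5 MHz, 5.5 MHz, 8 MHz, 8.5 MHz}.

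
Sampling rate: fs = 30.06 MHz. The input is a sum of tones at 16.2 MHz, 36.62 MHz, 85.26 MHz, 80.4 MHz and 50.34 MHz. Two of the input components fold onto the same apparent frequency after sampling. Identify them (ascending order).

50.34 MHz, 80.4 MHz

fs/2 = 15.03 MHz.
16.2 MHz > fs/2 = 15.03 MHz, folds to fs − 16.2 MHz = 13.86 MHz.
36.62 MHz mod fs = 6.56 MHz.
6.56 MHz ≤ fs/2 = 15.03 MHz, appears at 6.56 MHz.
85.26 MHz mod fs = 25.14 MHz.
25.14 MHz > fs/2 = 15.03 MHz, folds to fs − 25.14 MHz = 4.92 MHz.
80.4 MHz mod fs = 20.28 MHz.
20.28 MHz > fs/2 = 15.03 MHz, folds to fs − 20.28 MHz = 9.78 MHz.
50.34 MHz mod fs = 20.28 MHz.
20.28 MHz > fs/2 = 15.03 MHz, folds to fs − 20.28 MHz = 9.78 MHz.
50.34 MHz and 80.4 MHz both map to 9.78 MHz.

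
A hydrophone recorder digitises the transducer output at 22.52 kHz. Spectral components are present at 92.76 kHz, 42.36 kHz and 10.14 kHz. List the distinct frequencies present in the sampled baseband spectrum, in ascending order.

2.68 kHz, 10.14 kHz

fs/2 = 11.26 kHz.
92.76 kHz mod fs = 2.68 kHz.
2.68 kHz ≤ fs/2 = 11.26 kHz, appears at 2.68 kHz.
42.36 kHz mod fs = 19.84 kHz.
19.84 kHz > fs/2 = 11.26 kHz, folds to fs − 19.84 kHz = 2.68 kHz.
10.14 kHz ≤ fs/2 = 11.26 kHz, passes unchanged.
Distinct values: {2.68 kHz, 10.14 kHz}.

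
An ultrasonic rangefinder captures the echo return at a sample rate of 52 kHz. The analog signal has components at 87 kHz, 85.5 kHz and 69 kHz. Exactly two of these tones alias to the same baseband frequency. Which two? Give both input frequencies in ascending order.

fs/2 = 26 kHz.
87 kHz mod fs = 35 kHz.
35 kHz > fs/2 = 26 kHz, folds to fs − 35 kHz = 17 kHz.
85.5 kHz mod fs = 33.5 kHz.
33.5 kHz > fs/2 = 26 kHz, folds to fs − 33.5 kHz = 18.5 kHz.
69 kHz mod fs = 17 kHz.
17 kHz ≤ fs/2 = 26 kHz, appears at 17 kHz.
69 kHz and 87 kHz both map to 17 kHz.

69 kHz, 87 kHz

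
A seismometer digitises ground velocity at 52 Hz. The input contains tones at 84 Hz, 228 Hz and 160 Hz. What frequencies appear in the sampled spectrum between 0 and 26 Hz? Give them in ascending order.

4 Hz, 20 Hz

fs/2 = 26 Hz.
84 Hz mod fs = 32 Hz.
32 Hz > fs/2 = 26 Hz, folds to fs − 32 Hz = 20 Hz.
228 Hz mod fs = 20 Hz.
20 Hz ≤ fs/2 = 26 Hz, appears at 20 Hz.
160 Hz mod fs = 4 Hz.
4 Hz ≤ fs/2 = 26 Hz, appears at 4 Hz.
Distinct values: {4 Hz, 20 Hz}.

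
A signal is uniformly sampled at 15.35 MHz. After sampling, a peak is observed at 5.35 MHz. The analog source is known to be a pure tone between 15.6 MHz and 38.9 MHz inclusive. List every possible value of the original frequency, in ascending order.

Frequencies that alias to 5.35 MHz are k·fs ± 5.35 MHz for integer k ≥ 0.
k=0: 5.35 MHz.
k=1: 10 MHz, 20.7 MHz.
k=2: 25.35 MHz, 36.05 MHz.
k=3: 40.7 MHz, 51.4 MHz.
Within [15.6 MHz, 38.9 MHz]: 20.7 MHz, 25.35 MHz, 36.05 MHz.

20.7 MHz, 25.35 MHz, 36.05 MHz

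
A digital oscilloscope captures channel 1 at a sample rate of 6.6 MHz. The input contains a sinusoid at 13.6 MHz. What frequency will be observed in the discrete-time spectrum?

13.6 MHz mod fs = 0.4 MHz.
0.4 MHz ≤ fs/2 = 3.3 MHz, appears at 0.4 MHz.

0.4 MHz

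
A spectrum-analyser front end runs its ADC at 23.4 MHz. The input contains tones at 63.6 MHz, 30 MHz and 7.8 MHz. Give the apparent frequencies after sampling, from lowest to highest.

6.6 MHz, 7.8 MHz

fs/2 = 11.7 MHz.
63.6 MHz mod fs = 16.8 MHz.
16.8 MHz > fs/2 = 11.7 MHz, folds to fs − 16.8 MHz = 6.6 MHz.
30 MHz mod fs = 6.6 MHz.
6.6 MHz ≤ fs/2 = 11.7 MHz, appears at 6.6 MHz.
7.8 MHz ≤ fs/2 = 11.7 MHz, passes unchanged.
Distinct values: {6.6 MHz, 7.8 MHz}.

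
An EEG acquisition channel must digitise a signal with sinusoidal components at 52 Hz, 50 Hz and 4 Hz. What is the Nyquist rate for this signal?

Highest-frequency component: 52 Hz.
Nyquist rate = 2 × 52 Hz = 104 Hz.

104 Hz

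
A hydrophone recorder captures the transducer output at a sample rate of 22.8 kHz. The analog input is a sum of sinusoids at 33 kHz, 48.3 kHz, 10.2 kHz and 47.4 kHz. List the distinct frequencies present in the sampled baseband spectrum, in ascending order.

fs/2 = 11.4 kHz.
33 kHz mod fs = 10.2 kHz.
10.2 kHz ≤ fs/2 = 11.4 kHz, appears at 10.2 kHz.
48.3 kHz mod fs = 2.7 kHz.
2.7 kHz ≤ fs/2 = 11.4 kHz, appears at 2.7 kHz.
10.2 kHz ≤ fs/2 = 11.4 kHz, passes unchanged.
47.4 kHz mod fs = 1.8 kHz.
1.8 kHz ≤ fs/2 = 11.4 kHz, appears at 1.8 kHz.
Distinct values: {1.8 kHz, 2.7 kHz, 10.2 kHz}.

1.8 kHz, 2.7 kHz, 10.2 kHz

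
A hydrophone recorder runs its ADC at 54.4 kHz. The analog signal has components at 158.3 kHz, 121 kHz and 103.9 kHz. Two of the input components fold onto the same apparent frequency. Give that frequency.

fs/2 = 27.2 kHz.
158.3 kHz mod fs = 49.5 kHz.
49.5 kHz > fs/2 = 27.2 kHz, folds to fs − 49.5 kHz = 4.9 kHz.
121 kHz mod fs = 12.2 kHz.
12.2 kHz ≤ fs/2 = 27.2 kHz, appears at 12.2 kHz.
103.9 kHz mod fs = 49.5 kHz.
49.5 kHz > fs/2 = 27.2 kHz, folds to fs − 49.5 kHz = 4.9 kHz.
103.9 kHz and 158.3 kHz both map to 4.9 kHz.

4.9 kHz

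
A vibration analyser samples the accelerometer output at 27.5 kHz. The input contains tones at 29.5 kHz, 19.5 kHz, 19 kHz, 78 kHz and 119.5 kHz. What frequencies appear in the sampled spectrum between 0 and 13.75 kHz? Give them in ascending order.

fs/2 = 13.75 kHz.
29.5 kHz mod fs = 2 kHz.
2 kHz ≤ fs/2 = 13.75 kHz, appears at 2 kHz.
19.5 kHz > fs/2 = 13.75 kHz, folds to fs − 19.5 kHz = 8 kHz.
19 kHz > fs/2 = 13.75 kHz, folds to fs − 19 kHz = 8.5 kHz.
78 kHz mod fs = 23 kHz.
23 kHz > fs/2 = 13.75 kHz, folds to fs − 23 kHz = 4.5 kHz.
119.5 kHz mod fs = 9.5 kHz.
9.5 kHz ≤ fs/2 = 13.75 kHz, appears at 9.5 kHz.
Distinct values: {2 kHz, 4.5 kHz, 8 kHz, 8.5 kHz, 9.5 kHz}.

2 kHz, 4.5 kHz, 8 kHz, 8.5 kHz, 9.5 kHz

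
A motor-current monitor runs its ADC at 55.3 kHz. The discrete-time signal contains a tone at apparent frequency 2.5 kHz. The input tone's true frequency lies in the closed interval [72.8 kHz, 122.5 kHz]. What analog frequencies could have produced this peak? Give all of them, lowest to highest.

Frequencies that alias to 2.5 kHz are k·fs ± 2.5 kHz for integer k ≥ 0.
k=0: 2.5 kHz.
k=1: 52.8 kHz, 57.8 kHz.
k=2: 108.1 kHz, 113.1 kHz.
k=3: 163.4 kHz, 168.4 kHz.
Within [72.8 kHz, 122.5 kHz]: 108.1 kHz, 113.1 kHz.

108.1 kHz, 113.1 kHz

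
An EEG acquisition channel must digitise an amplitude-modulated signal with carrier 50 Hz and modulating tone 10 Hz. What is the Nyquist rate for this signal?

AM sidebands sit at fc ± fm = 40 Hz and 60 Hz.
Highest-frequency component: 60 Hz.
Nyquist rate = 2 × 60 Hz = 120 Hz.

120 Hz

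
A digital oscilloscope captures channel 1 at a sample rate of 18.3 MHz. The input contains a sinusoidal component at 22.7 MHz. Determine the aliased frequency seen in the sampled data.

4.4 MHz

22.7 MHz mod fs = 4.4 MHz.
4.4 MHz ≤ fs/2 = 9.15 MHz, appears at 4.4 MHz.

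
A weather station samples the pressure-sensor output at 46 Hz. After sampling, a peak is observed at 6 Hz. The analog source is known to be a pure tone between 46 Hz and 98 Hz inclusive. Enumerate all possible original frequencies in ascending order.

Frequencies that alias to 6 Hz are k·fs ± 6 Hz for integer k ≥ 0.
k=0: 6 Hz.
k=1: 40 Hz, 52 Hz.
k=2: 86 Hz, 98 Hz.
k=3: 132 Hz, 144 Hz.
Within [46 Hz, 98 Hz]: 52 Hz, 86 Hz, 98 Hz.

52 Hz, 86 Hz, 98 Hz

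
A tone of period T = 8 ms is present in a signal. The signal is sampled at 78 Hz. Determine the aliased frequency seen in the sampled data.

T = 8 ms → f = 1/T = 125 Hz.
125 Hz mod fs = 47 Hz.
47 Hz > fs/2 = 39 Hz, folds to fs − 47 Hz = 31 Hz.

31 Hz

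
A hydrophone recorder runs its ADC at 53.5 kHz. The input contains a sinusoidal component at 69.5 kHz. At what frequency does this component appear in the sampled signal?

16 kHz

69.5 kHz mod fs = 16 kHz.
16 kHz ≤ fs/2 = 26.75 kHz, appears at 16 kHz.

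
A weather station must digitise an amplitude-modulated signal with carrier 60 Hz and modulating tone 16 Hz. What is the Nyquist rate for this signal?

152 Hz

AM sidebands sit at fc ± fm = 44 Hz and 76 Hz.
Highest-frequency component: 76 Hz.
Nyquist rate = 2 × 76 Hz = 152 Hz.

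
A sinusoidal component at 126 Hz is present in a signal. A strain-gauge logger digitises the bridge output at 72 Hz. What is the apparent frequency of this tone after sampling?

18 Hz

126 Hz mod fs = 54 Hz.
54 Hz > fs/2 = 36 Hz, folds to fs − 54 Hz = 18 Hz.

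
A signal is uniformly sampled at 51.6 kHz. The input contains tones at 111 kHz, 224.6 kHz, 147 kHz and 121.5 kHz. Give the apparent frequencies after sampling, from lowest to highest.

7.8 kHz, 18.2 kHz, 18.3 kHz

fs/2 = 25.8 kHz.
111 kHz mod fs = 7.8 kHz.
7.8 kHz ≤ fs/2 = 25.8 kHz, appears at 7.8 kHz.
224.6 kHz mod fs = 18.2 kHz.
18.2 kHz ≤ fs/2 = 25.8 kHz, appears at 18.2 kHz.
147 kHz mod fs = 43.8 kHz.
43.8 kHz > fs/2 = 25.8 kHz, folds to fs − 43.8 kHz = 7.8 kHz.
121.5 kHz mod fs = 18.3 kHz.
18.3 kHz ≤ fs/2 = 25.8 kHz, appears at 18.3 kHz.
Distinct values: {7.8 kHz, 18.2 kHz, 18.3 kHz}.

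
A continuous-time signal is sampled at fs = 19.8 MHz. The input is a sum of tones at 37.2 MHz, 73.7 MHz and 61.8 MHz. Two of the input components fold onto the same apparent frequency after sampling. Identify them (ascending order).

fs/2 = 9.9 MHz.
37.2 MHz mod fs = 17.4 MHz.
17.4 MHz > fs/2 = 9.9 MHz, folds to fs − 17.4 MHz = 2.4 MHz.
73.7 MHz mod fs = 14.3 MHz.
14.3 MHz > fs/2 = 9.9 MHz, folds to fs − 14.3 MHz = 5.5 MHz.
61.8 MHz mod fs = 2.4 MHz.
2.4 MHz ≤ fs/2 = 9.9 MHz, appears at 2.4 MHz.
37.2 MHz and 61.8 MHz both map to 2.4 MHz.

37.2 MHz, 61.8 MHz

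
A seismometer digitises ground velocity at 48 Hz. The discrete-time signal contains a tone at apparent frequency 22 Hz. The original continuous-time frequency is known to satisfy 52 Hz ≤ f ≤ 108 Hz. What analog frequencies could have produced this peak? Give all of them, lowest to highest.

70 Hz, 74 Hz

Frequencies that alias to 22 Hz are k·fs ± 22 Hz for integer k ≥ 0.
k=0: 22 Hz.
k=1: 26 Hz, 70 Hz.
k=2: 74 Hz, 118 Hz.
k=3: 122 Hz, 166 Hz.
Within [52 Hz, 108 Hz]: 70 Hz, 74 Hz.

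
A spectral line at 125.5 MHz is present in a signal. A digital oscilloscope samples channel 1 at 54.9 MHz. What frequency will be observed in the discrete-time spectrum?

125.5 MHz mod fs = 15.7 MHz.
15.7 MHz ≤ fs/2 = 27.45 MHz, appears at 15.7 MHz.

15.7 MHz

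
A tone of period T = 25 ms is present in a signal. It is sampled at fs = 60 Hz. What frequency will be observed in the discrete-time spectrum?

T = 25 ms → f = 1/T = 40 Hz.
40 Hz > fs/2 = 30 Hz, folds to fs − 40 Hz = 20 Hz.

20 Hz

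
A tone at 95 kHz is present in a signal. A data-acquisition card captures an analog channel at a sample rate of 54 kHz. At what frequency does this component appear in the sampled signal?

95 kHz mod fs = 41 kHz.
41 kHz > fs/2 = 27 kHz, folds to fs − 41 kHz = 13 kHz.

13 kHz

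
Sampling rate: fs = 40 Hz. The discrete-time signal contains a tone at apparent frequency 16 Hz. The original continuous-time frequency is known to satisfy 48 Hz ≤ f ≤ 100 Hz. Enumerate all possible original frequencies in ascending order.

56 Hz, 64 Hz, 96 Hz

Frequencies that alias to 16 Hz are k·fs ± 16 Hz for integer k ≥ 0.
k=0: 16 Hz.
k=1: 24 Hz, 56 Hz.
k=2: 64 Hz, 96 Hz.
k=3: 104 Hz, 136 Hz.
Within [48 Hz, 100 Hz]: 56 Hz, 64 Hz, 96 Hz.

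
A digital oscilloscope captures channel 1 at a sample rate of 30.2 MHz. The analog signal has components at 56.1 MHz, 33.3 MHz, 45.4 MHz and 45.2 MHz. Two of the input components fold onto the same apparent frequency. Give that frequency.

15 MHz

fs/2 = 15.1 MHz.
56.1 MHz mod fs = 25.9 MHz.
25.9 MHz > fs/2 = 15.1 MHz, folds to fs − 25.9 MHz = 4.3 MHz.
33.3 MHz mod fs = 3.1 MHz.
3.1 MHz ≤ fs/2 = 15.1 MHz, appears at 3.1 MHz.
45.4 MHz mod fs = 15.2 MHz.
15.2 MHz > fs/2 = 15.1 MHz, folds to fs − 15.2 MHz = 15 MHz.
45.2 MHz mod fs = 15 MHz.
15 MHz ≤ fs/2 = 15.1 MHz, appears at 15 MHz.
45.2 MHz and 45.4 MHz both map to 15 MHz.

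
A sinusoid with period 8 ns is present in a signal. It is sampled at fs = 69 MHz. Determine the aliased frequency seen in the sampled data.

T = 8 ns → f = 1/T = 125 MHz.
125 MHz mod fs = 56 MHz.
56 MHz > fs/2 = 34.5 MHz, folds to fs − 56 MHz = 13 MHz.

13 MHz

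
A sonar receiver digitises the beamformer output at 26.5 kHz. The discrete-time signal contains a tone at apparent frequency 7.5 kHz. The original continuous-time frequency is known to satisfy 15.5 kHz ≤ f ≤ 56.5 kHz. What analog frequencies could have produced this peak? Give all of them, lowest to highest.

19 kHz, 34 kHz, 45.5 kHz

Frequencies that alias to 7.5 kHz are k·fs ± 7.5 kHz for integer k ≥ 0.
k=0: 7.5 kHz.
k=1: 19 kHz, 34 kHz.
k=2: 45.5 kHz, 60.5 kHz.
k=3: 72 kHz, 87 kHz.
Within [15.5 kHz, 56.5 kHz]: 19 kHz, 34 kHz, 45.5 kHz.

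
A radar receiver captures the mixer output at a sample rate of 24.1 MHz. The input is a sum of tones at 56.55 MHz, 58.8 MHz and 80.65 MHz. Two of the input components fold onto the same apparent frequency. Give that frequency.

fs/2 = 12.05 MHz.
56.55 MHz mod fs = 8.35 MHz.
8.35 MHz ≤ fs/2 = 12.05 MHz, appears at 8.35 MHz.
58.8 MHz mod fs = 10.6 MHz.
10.6 MHz ≤ fs/2 = 12.05 MHz, appears at 10.6 MHz.
80.65 MHz mod fs = 8.35 MHz.
8.35 MHz ≤ fs/2 = 12.05 MHz, appears at 8.35 MHz.
56.55 MHz and 80.65 MHz both map to 8.35 MHz.

8.35 MHz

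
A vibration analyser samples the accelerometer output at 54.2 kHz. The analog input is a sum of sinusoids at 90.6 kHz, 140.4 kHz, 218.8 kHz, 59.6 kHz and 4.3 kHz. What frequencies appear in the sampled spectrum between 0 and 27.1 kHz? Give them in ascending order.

2 kHz, 4.3 kHz, 5.4 kHz, 17.8 kHz, 22.2 kHz

fs/2 = 27.1 kHz.
90.6 kHz mod fs = 36.4 kHz.
36.4 kHz > fs/2 = 27.1 kHz, folds to fs − 36.4 kHz = 17.8 kHz.
140.4 kHz mod fs = 32 kHz.
32 kHz > fs/2 = 27.1 kHz, folds to fs − 32 kHz = 22.2 kHz.
218.8 kHz mod fs = 2 kHz.
2 kHz ≤ fs/2 = 27.1 kHz, appears at 2 kHz.
59.6 kHz mod fs = 5.4 kHz.
5.4 kHz ≤ fs/2 = 27.1 kHz, appears at 5.4 kHz.
4.3 kHz ≤ fs/2 = 27.1 kHz, passes unchanged.
Distinct values: {2 kHz, 4.3 kHz, 5.4 kHz, 17.8 kHz, 22.2 kHz}.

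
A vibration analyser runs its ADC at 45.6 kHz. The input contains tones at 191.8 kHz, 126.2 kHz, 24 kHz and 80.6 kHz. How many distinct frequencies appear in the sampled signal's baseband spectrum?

3

fs/2 = 22.8 kHz.
191.8 kHz mod fs = 9.4 kHz.
9.4 kHz ≤ fs/2 = 22.8 kHz, appears at 9.4 kHz.
126.2 kHz mod fs = 35 kHz.
35 kHz > fs/2 = 22.8 kHz, folds to fs − 35 kHz = 10.6 kHz.
24 kHz > fs/2 = 22.8 kHz, folds to fs − 24 kHz = 21.6 kHz.
80.6 kHz mod fs = 35 kHz.
35 kHz > fs/2 = 22.8 kHz, folds to fs − 35 kHz = 10.6 kHz.
Distinct values: {9.4 kHz, 10.6 kHz, 21.6 kHz} → 3.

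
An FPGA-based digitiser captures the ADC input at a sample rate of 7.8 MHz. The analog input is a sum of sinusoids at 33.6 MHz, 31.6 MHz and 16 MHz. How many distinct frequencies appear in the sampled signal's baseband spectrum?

fs/2 = 3.9 MHz.
33.6 MHz mod fs = 2.4 MHz.
2.4 MHz ≤ fs/2 = 3.9 MHz, appears at 2.4 MHz.
31.6 MHz mod fs = 0.4 MHz.
0.4 MHz ≤ fs/2 = 3.9 MHz, appears at 0.4 MHz.
16 MHz mod fs = 0.4 MHz.
0.4 MHz ≤ fs/2 = 3.9 MHz, appears at 0.4 MHz.
Distinct values: {0.4 MHz, 2.4 MHz} → 2.

2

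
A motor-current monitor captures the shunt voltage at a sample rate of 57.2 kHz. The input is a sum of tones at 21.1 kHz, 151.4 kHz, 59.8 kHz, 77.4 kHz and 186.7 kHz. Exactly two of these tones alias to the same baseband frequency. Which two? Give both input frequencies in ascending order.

fs/2 = 28.6 kHz.
21.1 kHz ≤ fs/2 = 28.6 kHz, passes unchanged.
151.4 kHz mod fs = 37 kHz.
37 kHz > fs/2 = 28.6 kHz, folds to fs − 37 kHz = 20.2 kHz.
59.8 kHz mod fs = 2.6 kHz.
2.6 kHz ≤ fs/2 = 28.6 kHz, appears at 2.6 kHz.
77.4 kHz mod fs = 20.2 kHz.
20.2 kHz ≤ fs/2 = 28.6 kHz, appears at 20.2 kHz.
186.7 kHz mod fs = 15.1 kHz.
15.1 kHz ≤ fs/2 = 28.6 kHz, appears at 15.1 kHz.
77.4 kHz and 151.4 kHz both map to 20.2 kHz.

77.4 kHz, 151.4 kHz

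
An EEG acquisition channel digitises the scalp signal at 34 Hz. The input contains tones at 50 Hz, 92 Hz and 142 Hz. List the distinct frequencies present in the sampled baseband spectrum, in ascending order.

fs/2 = 17 Hz.
50 Hz mod fs = 16 Hz.
16 Hz ≤ fs/2 = 17 Hz, appears at 16 Hz.
92 Hz mod fs = 24 Hz.
24 Hz > fs/2 = 17 Hz, folds to fs − 24 Hz = 10 Hz.
142 Hz mod fs = 6 Hz.
6 Hz ≤ fs/2 = 17 Hz, appears at 6 Hz.
Distinct values: {6 Hz, 10 Hz, 16 Hz}.

6 Hz, 10 Hz, 16 Hz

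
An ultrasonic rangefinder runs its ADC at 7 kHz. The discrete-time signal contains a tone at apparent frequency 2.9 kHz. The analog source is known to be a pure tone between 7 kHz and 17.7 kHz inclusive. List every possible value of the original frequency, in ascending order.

9.9 kHz, 11.1 kHz, 16.9 kHz

Frequencies that alias to 2.9 kHz are k·fs ± 2.9 kHz for integer k ≥ 0.
k=0: 2.9 kHz.
k=1: 4.1 kHz, 9.9 kHz.
k=2: 11.1 kHz, 16.9 kHz.
k=3: 18.1 kHz, 23.9 kHz.
Within [7 kHz, 17.7 kHz]: 9.9 kHz, 11.1 kHz, 16.9 kHz.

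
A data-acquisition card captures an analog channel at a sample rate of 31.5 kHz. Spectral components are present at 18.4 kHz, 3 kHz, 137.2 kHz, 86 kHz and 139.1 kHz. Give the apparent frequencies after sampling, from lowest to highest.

3 kHz, 8.5 kHz, 11.2 kHz, 13.1 kHz

fs/2 = 15.75 kHz.
18.4 kHz > fs/2 = 15.75 kHz, folds to fs − 18.4 kHz = 13.1 kHz.
3 kHz ≤ fs/2 = 15.75 kHz, passes unchanged.
137.2 kHz mod fs = 11.2 kHz.
11.2 kHz ≤ fs/2 = 15.75 kHz, appears at 11.2 kHz.
86 kHz mod fs = 23 kHz.
23 kHz > fs/2 = 15.75 kHz, folds to fs − 23 kHz = 8.5 kHz.
139.1 kHz mod fs = 13.1 kHz.
13.1 kHz ≤ fs/2 = 15.75 kHz, appears at 13.1 kHz.
Distinct values: {3 kHz, 8.5 kHz, 11.2 kHz, 13.1 kHz}.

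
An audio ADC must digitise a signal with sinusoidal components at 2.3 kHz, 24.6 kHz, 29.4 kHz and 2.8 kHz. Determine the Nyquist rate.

Highest-frequency component: 29.4 kHz.
Nyquist rate = 2 × 29.4 kHz = 58.8 kHz.

58.8 kHz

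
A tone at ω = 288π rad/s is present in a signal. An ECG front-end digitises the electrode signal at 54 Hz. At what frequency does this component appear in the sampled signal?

ω = 288π rad/s → f = ω/(2π) = 144 Hz.
144 Hz mod fs = 36 Hz.
36 Hz > fs/2 = 27 Hz, folds to fs − 36 Hz = 18 Hz.

18 Hz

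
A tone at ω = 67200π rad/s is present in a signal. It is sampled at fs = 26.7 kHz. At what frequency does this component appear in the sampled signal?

6.9 kHz

ω = 67200π rad/s → f = ω/(2π) = 33600 Hz = 33.6 kHz.
33.6 kHz mod fs = 6.9 kHz.
6.9 kHz ≤ fs/2 = 13.35 kHz, appears at 6.9 kHz.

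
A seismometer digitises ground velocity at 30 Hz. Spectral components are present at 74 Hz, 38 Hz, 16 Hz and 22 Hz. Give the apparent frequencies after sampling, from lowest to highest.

fs/2 = 15 Hz.
74 Hz mod fs = 14 Hz.
14 Hz ≤ fs/2 = 15 Hz, appears at 14 Hz.
38 Hz mod fs = 8 Hz.
8 Hz ≤ fs/2 = 15 Hz, appears at 8 Hz.
16 Hz > fs/2 = 15 Hz, folds to fs − 16 Hz = 14 Hz.
22 Hz > fs/2 = 15 Hz, folds to fs − 22 Hz = 8 Hz.
Distinct values: {8 Hz, 14 Hz}.

8 Hz, 14 Hz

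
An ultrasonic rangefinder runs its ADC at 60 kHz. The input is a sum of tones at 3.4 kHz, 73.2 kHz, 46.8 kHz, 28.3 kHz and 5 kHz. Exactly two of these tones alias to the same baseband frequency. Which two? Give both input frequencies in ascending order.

fs/2 = 30 kHz.
3.4 kHz ≤ fs/2 = 30 kHz, passes unchanged.
73.2 kHz mod fs = 13.2 kHz.
13.2 kHz ≤ fs/2 = 30 kHz, appears at 13.2 kHz.
46.8 kHz > fs/2 = 30 kHz, folds to fs − 46.8 kHz = 13.2 kHz.
28.3 kHz ≤ fs/2 = 30 kHz, passes unchanged.
5 kHz ≤ fs/2 = 30 kHz, passes unchanged.
46.8 kHz and 73.2 kHz both map to 13.2 kHz.

46.8 kHz, 73.2 kHz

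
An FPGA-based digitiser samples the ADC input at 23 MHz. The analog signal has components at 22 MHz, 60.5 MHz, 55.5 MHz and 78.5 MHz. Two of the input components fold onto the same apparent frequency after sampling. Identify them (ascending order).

fs/2 = 11.5 MHz.
22 MHz > fs/2 = 11.5 MHz, folds to fs − 22 MHz = 1 MHz.
60.5 MHz mod fs = 14.5 MHz.
14.5 MHz > fs/2 = 11.5 MHz, folds to fs − 14.5 MHz = 8.5 MHz.
55.5 MHz mod fs = 9.5 MHz.
9.5 MHz ≤ fs/2 = 11.5 MHz, appears at 9.5 MHz.
78.5 MHz mod fs = 9.5 MHz.
9.5 MHz ≤ fs/2 = 11.5 MHz, appears at 9.5 MHz.
55.5 MHz and 78.5 MHz both map to 9.5 MHz.

55.5 MHz, 78.5 MHz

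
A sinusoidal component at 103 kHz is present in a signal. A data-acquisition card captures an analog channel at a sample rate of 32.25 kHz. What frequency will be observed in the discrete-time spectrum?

103 kHz mod fs = 6.25 kHz.
6.25 kHz ≤ fs/2 = 16.125 kHz, appears at 6.25 kHz.

6.25 kHz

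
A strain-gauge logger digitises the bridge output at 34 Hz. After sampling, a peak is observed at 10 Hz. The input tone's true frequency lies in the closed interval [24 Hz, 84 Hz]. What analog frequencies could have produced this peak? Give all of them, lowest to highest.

24 Hz, 44 Hz, 58 Hz, 78 Hz

Frequencies that alias to 10 Hz are k·fs ± 10 Hz for integer k ≥ 0.
k=0: 10 Hz.
k=1: 24 Hz, 44 Hz.
k=2: 58 Hz, 78 Hz.
k=3: 92 Hz, 112 Hz.
Within [24 Hz, 84 Hz]: 24 Hz, 44 Hz, 58 Hz, 78 Hz.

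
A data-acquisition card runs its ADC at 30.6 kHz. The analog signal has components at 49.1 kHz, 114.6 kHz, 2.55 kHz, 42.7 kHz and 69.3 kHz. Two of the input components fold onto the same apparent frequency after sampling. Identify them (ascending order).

fs/2 = 15.3 kHz.
49.1 kHz mod fs = 18.5 kHz.
18.5 kHz > fs/2 = 15.3 kHz, folds to fs − 18.5 kHz = 12.1 kHz.
114.6 kHz mod fs = 22.8 kHz.
22.8 kHz > fs/2 = 15.3 kHz, folds to fs − 22.8 kHz = 7.8 kHz.
2.55 kHz ≤ fs/2 = 15.3 kHz, passes unchanged.
42.7 kHz mod fs = 12.1 kHz.
12.1 kHz ≤ fs/2 = 15.3 kHz, appears at 12.1 kHz.
69.3 kHz mod fs = 8.1 kHz.
8.1 kHz ≤ fs/2 = 15.3 kHz, appears at 8.1 kHz.
42.7 kHz and 49.1 kHz both map to 12.1 kHz.

42.7 kHz, 49.1 kHz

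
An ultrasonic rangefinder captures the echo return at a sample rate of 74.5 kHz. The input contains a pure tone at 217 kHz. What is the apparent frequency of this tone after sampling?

6.5 kHz

217 kHz mod fs = 68 kHz.
68 kHz > fs/2 = 37.25 kHz, folds to fs − 68 kHz = 6.5 kHz.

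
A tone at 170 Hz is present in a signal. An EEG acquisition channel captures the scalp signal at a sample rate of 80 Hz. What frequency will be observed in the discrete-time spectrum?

10 Hz

170 Hz mod fs = 10 Hz.
10 Hz ≤ fs/2 = 40 Hz, appears at 10 Hz.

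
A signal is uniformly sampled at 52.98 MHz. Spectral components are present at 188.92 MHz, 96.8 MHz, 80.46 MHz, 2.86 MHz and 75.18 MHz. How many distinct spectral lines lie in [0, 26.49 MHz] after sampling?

fs/2 = 26.49 MHz.
188.92 MHz mod fs = 29.98 MHz.
29.98 MHz > fs/2 = 26.49 MHz, folds to fs − 29.98 MHz = 23 MHz.
96.8 MHz mod fs = 43.82 MHz.
43.82 MHz > fs/2 = 26.49 MHz, folds to fs − 43.82 MHz = 9.16 MHz.
80.46 MHz mod fs = 27.48 MHz.
27.48 MHz > fs/2 = 26.49 MHz, folds to fs − 27.48 MHz = 25.5 MHz.
2.86 MHz ≤ fs/2 = 26.49 MHz, passes unchanged.
75.18 MHz mod fs = 22.2 MHz.
22.2 MHz ≤ fs/2 = 26.49 MHz, appears at 22.2 MHz.
Distinct values: {2.86 MHz, 9.16 MHz, 22.2 MHz, 23 MHz, 25.5 MHz} → 5.

5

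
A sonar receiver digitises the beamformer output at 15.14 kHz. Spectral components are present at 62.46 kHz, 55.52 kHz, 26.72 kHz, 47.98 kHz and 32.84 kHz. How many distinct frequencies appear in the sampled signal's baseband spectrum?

fs/2 = 7.57 kHz.
62.46 kHz mod fs = 1.9 kHz.
1.9 kHz ≤ fs/2 = 7.57 kHz, appears at 1.9 kHz.
55.52 kHz mod fs = 10.1 kHz.
10.1 kHz > fs/2 = 7.57 kHz, folds to fs − 10.1 kHz = 5.04 kHz.
26.72 kHz mod fs = 11.58 kHz.
11.58 kHz > fs/2 = 7.57 kHz, folds to fs − 11.58 kHz = 3.56 kHz.
47.98 kHz mod fs = 2.56 kHz.
2.56 kHz ≤ fs/2 = 7.57 kHz, appears at 2.56 kHz.
32.84 kHz mod fs = 2.56 kHz.
2.56 kHz ≤ fs/2 = 7.57 kHz, appears at 2.56 kHz.
Distinct values: {1.9 kHz, 2.56 kHz, 3.56 kHz, 5.04 kHz} → 4.

4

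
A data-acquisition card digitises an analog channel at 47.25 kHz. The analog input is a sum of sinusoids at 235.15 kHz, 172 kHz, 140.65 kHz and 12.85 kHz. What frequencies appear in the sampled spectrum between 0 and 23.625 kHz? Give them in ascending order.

fs/2 = 23.625 kHz.
235.15 kHz mod fs = 46.15 kHz.
46.15 kHz > fs/2 = 23.625 kHz, folds to fs − 46.15 kHz = 1.1 kHz.
172 kHz mod fs = 30.25 kHz.
30.25 kHz > fs/2 = 23.625 kHz, folds to fs − 30.25 kHz = 17 kHz.
140.65 kHz mod fs = 46.15 kHz.
46.15 kHz > fs/2 = 23.625 kHz, folds to fs − 46.15 kHz = 1.1 kHz.
12.85 kHz ≤ fs/2 = 23.625 kHz, passes unchanged.
Distinct values: {1.1 kHz, 12.85 kHz, 17 kHz}.

1.1 kHz, 12.85 kHz, 17 kHz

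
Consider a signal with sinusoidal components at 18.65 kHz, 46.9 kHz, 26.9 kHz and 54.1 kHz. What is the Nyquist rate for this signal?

108.2 kHz

Highest-frequency component: 54.1 kHz.
Nyquist rate = 2 × 54.1 kHz = 108.2 kHz.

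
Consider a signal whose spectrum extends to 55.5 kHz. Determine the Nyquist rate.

Nyquist rate = 2 × 55.5 kHz = 111 kHz.

111 kHz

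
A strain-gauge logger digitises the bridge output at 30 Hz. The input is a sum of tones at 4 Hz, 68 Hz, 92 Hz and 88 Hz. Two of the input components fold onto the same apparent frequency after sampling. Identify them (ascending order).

88 Hz, 92 Hz

fs/2 = 15 Hz.
4 Hz ≤ fs/2 = 15 Hz, passes unchanged.
68 Hz mod fs = 8 Hz.
8 Hz ≤ fs/2 = 15 Hz, appears at 8 Hz.
92 Hz mod fs = 2 Hz.
2 Hz ≤ fs/2 = 15 Hz, appears at 2 Hz.
88 Hz mod fs = 28 Hz.
28 Hz > fs/2 = 15 Hz, folds to fs − 28 Hz = 2 Hz.
88 Hz and 92 Hz both map to 2 Hz.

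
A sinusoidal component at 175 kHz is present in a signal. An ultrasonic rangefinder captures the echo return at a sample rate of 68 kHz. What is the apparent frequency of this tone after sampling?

175 kHz mod fs = 39 kHz.
39 kHz > fs/2 = 34 kHz, folds to fs − 39 kHz = 29 kHz.

29 kHz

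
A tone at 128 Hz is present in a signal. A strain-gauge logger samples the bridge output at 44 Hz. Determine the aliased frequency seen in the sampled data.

4 Hz

128 Hz mod fs = 40 Hz.
40 Hz > fs/2 = 22 Hz, folds to fs − 40 Hz = 4 Hz.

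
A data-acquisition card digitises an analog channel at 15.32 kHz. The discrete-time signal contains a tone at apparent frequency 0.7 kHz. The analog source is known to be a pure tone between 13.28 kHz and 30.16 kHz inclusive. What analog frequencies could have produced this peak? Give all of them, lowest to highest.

14.62 kHz, 16.02 kHz, 29.94 kHz

Frequencies that alias to 0.7 kHz are k·fs ± 0.7 kHz for integer k ≥ 0.
k=0: 0.7 kHz.
k=1: 14.62 kHz, 16.02 kHz.
k=2: 29.94 kHz, 31.34 kHz.
k=3: 45.26 kHz, 46.66 kHz.
Within [13.28 kHz, 30.16 kHz]: 14.62 kHz, 16.02 kHz, 29.94 kHz.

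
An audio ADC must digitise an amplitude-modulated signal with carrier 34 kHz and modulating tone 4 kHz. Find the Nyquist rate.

AM sidebands sit at fc ± fm = 30 kHz and 38 kHz.
Highest-frequency component: 38 kHz.
Nyquist rate = 2 × 38 kHz = 76 kHz.

76 kHz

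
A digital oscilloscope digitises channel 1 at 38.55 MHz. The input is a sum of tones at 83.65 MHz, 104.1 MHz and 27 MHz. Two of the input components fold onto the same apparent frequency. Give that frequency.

fs/2 = 19.275 MHz.
83.65 MHz mod fs = 6.55 MHz.
6.55 MHz ≤ fs/2 = 19.275 MHz, appears at 6.55 MHz.
104.1 MHz mod fs = 27 MHz.
27 MHz > fs/2 = 19.275 MHz, folds to fs − 27 MHz = 11.55 MHz.
27 MHz > fs/2 = 19.275 MHz, folds to fs − 27 MHz = 11.55 MHz.
27 MHz and 104.1 MHz both map to 11.55 MHz.

11.55 MHz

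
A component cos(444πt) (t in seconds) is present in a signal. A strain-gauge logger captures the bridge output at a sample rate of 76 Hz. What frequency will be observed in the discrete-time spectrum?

ω = 444π rad/s → f = ω/(2π) = 222 Hz.
222 Hz mod fs = 70 Hz.
70 Hz > fs/2 = 38 Hz, folds to fs − 70 Hz = 6 Hz.

6 Hz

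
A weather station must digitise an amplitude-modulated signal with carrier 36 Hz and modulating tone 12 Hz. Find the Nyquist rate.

96 Hz

AM sidebands sit at fc ± fm = 24 Hz and 48 Hz.
Highest-frequency component: 48 Hz.
Nyquist rate = 2 × 48 Hz = 96 Hz.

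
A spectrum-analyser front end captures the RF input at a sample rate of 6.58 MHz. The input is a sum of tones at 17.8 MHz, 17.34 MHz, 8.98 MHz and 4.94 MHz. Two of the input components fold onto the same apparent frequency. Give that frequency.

fs/2 = 3.29 MHz.
17.8 MHz mod fs = 4.64 MHz.
4.64 MHz > fs/2 = 3.29 MHz, folds to fs − 4.64 MHz = 1.94 MHz.
17.34 MHz mod fs = 4.18 MHz.
4.18 MHz > fs/2 = 3.29 MHz, folds to fs − 4.18 MHz = 2.4 MHz.
8.98 MHz mod fs = 2.4 MHz.
2.4 MHz ≤ fs/2 = 3.29 MHz, appears at 2.4 MHz.
4.94 MHz > fs/2 = 3.29 MHz, folds to fs − 4.94 MHz = 1.64 MHz.
8.98 MHz and 17.34 MHz both map to 2.4 MHz.

2.4 MHz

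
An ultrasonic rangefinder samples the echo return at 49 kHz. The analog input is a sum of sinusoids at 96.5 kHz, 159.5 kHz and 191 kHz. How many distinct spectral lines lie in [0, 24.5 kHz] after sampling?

3

fs/2 = 24.5 kHz.
96.5 kHz mod fs = 47.5 kHz.
47.5 kHz > fs/2 = 24.5 kHz, folds to fs − 47.5 kHz = 1.5 kHz.
159.5 kHz mod fs = 12.5 kHz.
12.5 kHz ≤ fs/2 = 24.5 kHz, appears at 12.5 kHz.
191 kHz mod fs = 44 kHz.
44 kHz > fs/2 = 24.5 kHz, folds to fs − 44 kHz = 5 kHz.
Distinct values: {1.5 kHz, 5 kHz, 12.5 kHz} → 3.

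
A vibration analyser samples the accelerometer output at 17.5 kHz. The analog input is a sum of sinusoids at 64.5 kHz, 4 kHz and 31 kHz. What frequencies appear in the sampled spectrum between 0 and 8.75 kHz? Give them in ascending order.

fs/2 = 8.75 kHz.
64.5 kHz mod fs = 12 kHz.
12 kHz > fs/2 = 8.75 kHz, folds to fs − 12 kHz = 5.5 kHz.
4 kHz ≤ fs/2 = 8.75 kHz, passes unchanged.
31 kHz mod fs = 13.5 kHz.
13.5 kHz > fs/2 = 8.75 kHz, folds to fs − 13.5 kHz = 4 kHz.
Distinct values: {4 kHz, 5.5 kHz}.

4 kHz, 5.5 kHz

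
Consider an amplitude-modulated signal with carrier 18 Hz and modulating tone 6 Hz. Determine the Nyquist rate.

AM sidebands sit at fc ± fm = 12 Hz and 24 Hz.
Highest-frequency component: 24 Hz.
Nyquist rate = 2 × 24 Hz = 48 Hz.

48 Hz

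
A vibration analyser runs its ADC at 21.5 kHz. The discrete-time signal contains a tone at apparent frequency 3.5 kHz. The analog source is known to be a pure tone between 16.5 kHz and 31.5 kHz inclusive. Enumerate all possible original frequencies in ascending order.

Frequencies that alias to 3.5 kHz are k·fs ± 3.5 kHz for integer k ≥ 0.
k=0: 3.5 kHz.
k=1: 18 kHz, 25 kHz.
k=2: 39.5 kHz, 46.5 kHz.
Within [16.5 kHz, 31.5 kHz]: 18 kHz, 25 kHz.

18 kHz, 25 kHz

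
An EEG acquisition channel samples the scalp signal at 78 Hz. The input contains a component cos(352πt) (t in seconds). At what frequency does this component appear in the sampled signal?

20 Hz

ω = 352π rad/s → f = ω/(2π) = 176 Hz.
176 Hz mod fs = 20 Hz.
20 Hz ≤ fs/2 = 39 Hz, appears at 20 Hz.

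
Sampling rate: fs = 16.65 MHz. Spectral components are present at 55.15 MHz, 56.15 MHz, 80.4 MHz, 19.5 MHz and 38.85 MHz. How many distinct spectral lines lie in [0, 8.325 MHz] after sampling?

fs/2 = 8.325 MHz.
55.15 MHz mod fs = 5.2 MHz.
5.2 MHz ≤ fs/2 = 8.325 MHz, appears at 5.2 MHz.
56.15 MHz mod fs = 6.2 MHz.
6.2 MHz ≤ fs/2 = 8.325 MHz, appears at 6.2 MHz.
80.4 MHz mod fs = 13.8 MHz.
13.8 MHz > fs/2 = 8.325 MHz, folds to fs − 13.8 MHz = 2.85 MHz.
19.5 MHz mod fs = 2.85 MHz.
2.85 MHz ≤ fs/2 = 8.325 MHz, appears at 2.85 MHz.
38.85 MHz mod fs = 5.55 MHz.
5.55 MHz ≤ fs/2 = 8.325 MHz, appears at 5.55 MHz.
Distinct values: {2.85 MHz, 5.2 MHz, 5.55 MHz, 6.2 MHz} → 4.

4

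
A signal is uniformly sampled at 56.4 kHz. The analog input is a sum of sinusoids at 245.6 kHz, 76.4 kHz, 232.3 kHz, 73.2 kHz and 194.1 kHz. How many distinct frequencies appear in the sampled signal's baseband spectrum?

4

fs/2 = 28.2 kHz.
245.6 kHz mod fs = 20 kHz.
20 kHz ≤ fs/2 = 28.2 kHz, appears at 20 kHz.
76.4 kHz mod fs = 20 kHz.
20 kHz ≤ fs/2 = 28.2 kHz, appears at 20 kHz.
232.3 kHz mod fs = 6.7 kHz.
6.7 kHz ≤ fs/2 = 28.2 kHz, appears at 6.7 kHz.
73.2 kHz mod fs = 16.8 kHz.
16.8 kHz ≤ fs/2 = 28.2 kHz, appears at 16.8 kHz.
194.1 kHz mod fs = 24.9 kHz.
24.9 kHz ≤ fs/2 = 28.2 kHz, appears at 24.9 kHz.
Distinct values: {6.7 kHz, 16.8 kHz, 20 kHz, 24.9 kHz} → 4.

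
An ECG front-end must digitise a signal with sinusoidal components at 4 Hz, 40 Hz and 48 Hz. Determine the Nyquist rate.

Highest-frequency component: 48 Hz.
Nyquist rate = 2 × 48 Hz = 96 Hz.

96 Hz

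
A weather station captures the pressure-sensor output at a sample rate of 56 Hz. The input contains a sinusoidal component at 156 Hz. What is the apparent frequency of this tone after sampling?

12 Hz

156 Hz mod fs = 44 Hz.
44 Hz > fs/2 = 28 Hz, folds to fs − 44 Hz = 12 Hz.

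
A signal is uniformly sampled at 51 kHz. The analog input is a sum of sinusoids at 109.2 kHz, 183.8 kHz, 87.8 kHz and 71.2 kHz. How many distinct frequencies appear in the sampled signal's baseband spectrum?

3

fs/2 = 25.5 kHz.
109.2 kHz mod fs = 7.2 kHz.
7.2 kHz ≤ fs/2 = 25.5 kHz, appears at 7.2 kHz.
183.8 kHz mod fs = 30.8 kHz.
30.8 kHz > fs/2 = 25.5 kHz, folds to fs − 30.8 kHz = 20.2 kHz.
87.8 kHz mod fs = 36.8 kHz.
36.8 kHz > fs/2 = 25.5 kHz, folds to fs − 36.8 kHz = 14.2 kHz.
71.2 kHz mod fs = 20.2 kHz.
20.2 kHz ≤ fs/2 = 25.5 kHz, appears at 20.2 kHz.
Distinct values: {7.2 kHz, 14.2 kHz, 20.2 kHz} → 3.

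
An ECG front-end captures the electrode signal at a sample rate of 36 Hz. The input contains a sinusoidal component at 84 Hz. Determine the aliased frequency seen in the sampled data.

84 Hz mod fs = 12 Hz.
12 Hz ≤ fs/2 = 18 Hz, appears at 12 Hz.

12 Hz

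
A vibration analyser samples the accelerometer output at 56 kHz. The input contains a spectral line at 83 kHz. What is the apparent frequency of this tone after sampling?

27 kHz

83 kHz mod fs = 27 kHz.
27 kHz ≤ fs/2 = 28 kHz, appears at 27 kHz.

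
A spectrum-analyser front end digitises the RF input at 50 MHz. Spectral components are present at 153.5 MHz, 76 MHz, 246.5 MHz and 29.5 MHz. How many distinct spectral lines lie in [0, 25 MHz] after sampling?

fs/2 = 25 MHz.
153.5 MHz mod fs = 3.5 MHz.
3.5 MHz ≤ fs/2 = 25 MHz, appears at 3.5 MHz.
76 MHz mod fs = 26 MHz.
26 MHz > fs/2 = 25 MHz, folds to fs − 26 MHz = 24 MHz.
246.5 MHz mod fs = 46.5 MHz.
46.5 MHz > fs/2 = 25 MHz, folds to fs − 46.5 MHz = 3.5 MHz.
29.5 MHz > fs/2 = 25 MHz, folds to fs − 29.5 MHz = 20.5 MHz.
Distinct values: {3.5 MHz, 20.5 MHz, 24 MHz} → 3.

3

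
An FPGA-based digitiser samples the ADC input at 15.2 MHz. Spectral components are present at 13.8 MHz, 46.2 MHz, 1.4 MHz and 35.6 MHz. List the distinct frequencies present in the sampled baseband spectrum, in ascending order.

fs/2 = 7.6 MHz.
13.8 MHz > fs/2 = 7.6 MHz, folds to fs − 13.8 MHz = 1.4 MHz.
46.2 MHz mod fs = 0.6 MHz.
0.6 MHz ≤ fs/2 = 7.6 MHz, appears at 0.6 MHz.
1.4 MHz ≤ fs/2 = 7.6 MHz, passes unchanged.
35.6 MHz mod fs = 5.2 MHz.
5.2 MHz ≤ fs/2 = 7.6 MHz, appears at 5.2 MHz.
Distinct values: {0.6 MHz, 1.4 MHz, 5.2 MHz}.

0.6 MHz, 1.4 MHz, 5.2 MHz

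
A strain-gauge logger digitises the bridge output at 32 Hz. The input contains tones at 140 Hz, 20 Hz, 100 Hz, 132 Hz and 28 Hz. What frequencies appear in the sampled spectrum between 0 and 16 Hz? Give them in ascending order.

4 Hz, 12 Hz

fs/2 = 16 Hz.
140 Hz mod fs = 12 Hz.
12 Hz ≤ fs/2 = 16 Hz, appears at 12 Hz.
20 Hz > fs/2 = 16 Hz, folds to fs − 20 Hz = 12 Hz.
100 Hz mod fs = 4 Hz.
4 Hz ≤ fs/2 = 16 Hz, appears at 4 Hz.
132 Hz mod fs = 4 Hz.
4 Hz ≤ fs/2 = 16 Hz, appears at 4 Hz.
28 Hz > fs/2 = 16 Hz, folds to fs − 28 Hz = 4 Hz.
Distinct values: {4 Hz, 12 Hz}.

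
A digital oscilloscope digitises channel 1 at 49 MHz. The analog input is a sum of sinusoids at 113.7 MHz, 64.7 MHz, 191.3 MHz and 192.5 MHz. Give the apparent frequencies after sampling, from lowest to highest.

3.5 MHz, 4.7 MHz, 15.7 MHz

fs/2 = 24.5 MHz.
113.7 MHz mod fs = 15.7 MHz.
15.7 MHz ≤ fs/2 = 24.5 MHz, appears at 15.7 MHz.
64.7 MHz mod fs = 15.7 MHz.
15.7 MHz ≤ fs/2 = 24.5 MHz, appears at 15.7 MHz.
191.3 MHz mod fs = 44.3 MHz.
44.3 MHz > fs/2 = 24.5 MHz, folds to fs − 44.3 MHz = 4.7 MHz.
192.5 MHz mod fs = 45.5 MHz.
45.5 MHz > fs/2 = 24.5 MHz, folds to fs − 45.5 MHz = 3.5 MHz.
Distinct values: {3.5 MHz, 4.7 MHz, 15.7 MHz}.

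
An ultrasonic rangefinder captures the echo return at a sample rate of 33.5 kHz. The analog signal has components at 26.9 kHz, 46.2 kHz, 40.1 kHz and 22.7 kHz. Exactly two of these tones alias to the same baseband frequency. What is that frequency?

6.6 kHz

fs/2 = 16.75 kHz.
26.9 kHz > fs/2 = 16.75 kHz, folds to fs − 26.9 kHz = 6.6 kHz.
46.2 kHz mod fs = 12.7 kHz.
12.7 kHz ≤ fs/2 = 16.75 kHz, appears at 12.7 kHz.
40.1 kHz mod fs = 6.6 kHz.
6.6 kHz ≤ fs/2 = 16.75 kHz, appears at 6.6 kHz.
22.7 kHz > fs/2 = 16.75 kHz, folds to fs − 22.7 kHz = 10.8 kHz.
26.9 kHz and 40.1 kHz both map to 6.6 kHz.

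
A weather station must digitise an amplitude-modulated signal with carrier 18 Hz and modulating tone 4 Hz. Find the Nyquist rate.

44 Hz

AM sidebands sit at fc ± fm = 14 Hz and 22 Hz.
Highest-frequency component: 22 Hz.
Nyquist rate = 2 × 22 Hz = 44 Hz.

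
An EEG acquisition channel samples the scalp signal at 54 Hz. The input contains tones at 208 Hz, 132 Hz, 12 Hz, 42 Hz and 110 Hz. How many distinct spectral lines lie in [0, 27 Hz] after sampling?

fs/2 = 27 Hz.
208 Hz mod fs = 46 Hz.
46 Hz > fs/2 = 27 Hz, folds to fs − 46 Hz = 8 Hz.
132 Hz mod fs = 24 Hz.
24 Hz ≤ fs/2 = 27 Hz, appears at 24 Hz.
12 Hz ≤ fs/2 = 27 Hz, passes unchanged.
42 Hz > fs/2 = 27 Hz, folds to fs − 42 Hz = 12 Hz.
110 Hz mod fs = 2 Hz.
2 Hz ≤ fs/2 = 27 Hz, appears at 2 Hz.
Distinct values: {2 Hz, 8 Hz, 12 Hz, 24 Hz} → 4.

4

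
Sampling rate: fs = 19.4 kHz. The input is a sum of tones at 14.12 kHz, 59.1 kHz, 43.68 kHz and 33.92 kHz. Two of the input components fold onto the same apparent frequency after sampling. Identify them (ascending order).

33.92 kHz, 43.68 kHz

fs/2 = 9.7 kHz.
14.12 kHz > fs/2 = 9.7 kHz, folds to fs − 14.12 kHz = 5.28 kHz.
59.1 kHz mod fs = 0.9 kHz.
0.9 kHz ≤ fs/2 = 9.7 kHz, appears at 0.9 kHz.
43.68 kHz mod fs = 4.88 kHz.
4.88 kHz ≤ fs/2 = 9.7 kHz, appears at 4.88 kHz.
33.92 kHz mod fs = 14.52 kHz.
14.52 kHz > fs/2 = 9.7 kHz, folds to fs − 14.52 kHz = 4.88 kHz.
33.92 kHz and 43.68 kHz both map to 4.88 kHz.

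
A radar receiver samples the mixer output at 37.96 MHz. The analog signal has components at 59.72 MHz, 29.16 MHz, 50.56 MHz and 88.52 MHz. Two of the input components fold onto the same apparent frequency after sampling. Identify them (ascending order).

50.56 MHz, 88.52 MHz

fs/2 = 18.98 MHz.
59.72 MHz mod fs = 21.76 MHz.
21.76 MHz > fs/2 = 18.98 MHz, folds to fs − 21.76 MHz = 16.2 MHz.
29.16 MHz > fs/2 = 18.98 MHz, folds to fs − 29.16 MHz = 8.8 MHz.
50.56 MHz mod fs = 12.6 MHz.
12.6 MHz ≤ fs/2 = 18.98 MHz, appears at 12.6 MHz.
88.52 MHz mod fs = 12.6 MHz.
12.6 MHz ≤ fs/2 = 18.98 MHz, appears at 12.6 MHz.
50.56 MHz and 88.52 MHz both map to 12.6 MHz.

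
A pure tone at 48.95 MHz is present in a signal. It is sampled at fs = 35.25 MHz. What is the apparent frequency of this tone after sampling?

13.7 MHz

48.95 MHz mod fs = 13.7 MHz.
13.7 MHz ≤ fs/2 = 17.625 MHz, appears at 13.7 MHz.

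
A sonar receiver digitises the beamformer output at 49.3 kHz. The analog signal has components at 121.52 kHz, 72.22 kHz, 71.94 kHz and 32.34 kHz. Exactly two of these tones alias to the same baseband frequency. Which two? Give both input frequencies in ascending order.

72.22 kHz, 121.52 kHz

fs/2 = 24.65 kHz.
121.52 kHz mod fs = 22.92 kHz.
22.92 kHz ≤ fs/2 = 24.65 kHz, appears at 22.92 kHz.
72.22 kHz mod fs = 22.92 kHz.
22.92 kHz ≤ fs/2 = 24.65 kHz, appears at 22.92 kHz.
71.94 kHz mod fs = 22.64 kHz.
22.64 kHz ≤ fs/2 = 24.65 kHz, appears at 22.64 kHz.
32.34 kHz > fs/2 = 24.65 kHz, folds to fs − 32.34 kHz = 16.96 kHz.
72.22 kHz and 121.52 kHz both map to 22.92 kHz.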